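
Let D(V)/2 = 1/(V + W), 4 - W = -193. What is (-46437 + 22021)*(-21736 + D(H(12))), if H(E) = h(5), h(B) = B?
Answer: 53601299360/101 ≈ 5.3071e+8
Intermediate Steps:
W = 197 (W = 4 - 1*(-193) = 4 + 193 = 197)
H(E) = 5
D(V) = 2/(197 + V) (D(V) = 2/(V + 197) = 2/(197 + V))
(-46437 + 22021)*(-21736 + D(H(12))) = (-46437 + 22021)*(-21736 + 2/(197 + 5)) = -24416*(-21736 + 2/202) = -24416*(-21736 + 2*(1/202)) = -24416*(-21736 + 1/101) = -24416*(-2195335/101) = 53601299360/101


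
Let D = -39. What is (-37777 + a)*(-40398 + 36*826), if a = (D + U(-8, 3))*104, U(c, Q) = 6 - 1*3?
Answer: 442696902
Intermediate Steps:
U(c, Q) = 3 (U(c, Q) = 6 - 3 = 3)
a = -3744 (a = (-39 + 3)*104 = -36*104 = -3744)
(-37777 + a)*(-40398 + 36*826) = (-37777 - 3744)*(-40398 + 36*826) = -41521*(-40398 + 29736) = -41521*(-10662) = 442696902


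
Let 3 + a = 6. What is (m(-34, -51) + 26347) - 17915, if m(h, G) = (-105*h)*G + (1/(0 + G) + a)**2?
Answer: -451609334/2601 ≈ -1.7363e+5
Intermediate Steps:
a = 3 (a = -3 + 6 = 3)
m(h, G) = (3 + 1/G)**2 - 105*G*h (m(h, G) = (-105*h)*G + (1/(0 + G) + 3)**2 = -105*G*h + (1/G + 3)**2 = -105*G*h + (3 + 1/G)**2 = (3 + 1/G)**2 - 105*G*h)
(m(-34, -51) + 26347) - 17915 = (((1 + 3*(-51))**2/(-51)**2 - 105*(-51)*(-34)) + 26347) - 17915 = (((1 - 153)**2/2601 - 182070) + 26347) - 17915 = (((1/2601)*(-152)**2 - 182070) + 26347) - 17915 = (((1/2601)*23104 - 182070) + 26347) - 17915 = ((23104/2601 - 182070) + 26347) - 17915 = (-473540966/2601 + 26347) - 17915 = -405012419/2601 - 17915 = -451609334/2601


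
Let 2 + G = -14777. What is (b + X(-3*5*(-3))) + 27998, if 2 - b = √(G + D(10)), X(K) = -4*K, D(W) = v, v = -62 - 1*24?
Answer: 27820 - I*√14865 ≈ 27820.0 - 121.92*I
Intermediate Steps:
v = -86 (v = -62 - 24 = -86)
D(W) = -86
G = -14779 (G = -2 - 14777 = -14779)
b = 2 - I*√14865 (b = 2 - √(-14779 - 86) = 2 - √(-14865) = 2 - I*√14865 ≈ 2.0 - 121.92*I)
(b + X(-3*5*(-3))) + 27998 = ((2 - I*√14865) - 4*(-3*5)*(-3)) + 27998 = ((2 - I*√14865) - (-60)*(-3)) + 27998 = ((2 - I*√14865) - 4*45) + 27998 = ((2 - I*√14865) - 180) + 27998 = (-178 - I*√14865) + 27998 = 27820 - I*√14865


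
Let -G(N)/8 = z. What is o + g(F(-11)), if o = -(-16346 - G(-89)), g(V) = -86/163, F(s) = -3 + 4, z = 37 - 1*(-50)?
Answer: 2550864/163 ≈ 15649.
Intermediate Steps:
z = 87 (z = 37 + 50 = 87)
F(s) = 1
g(V) = -86/163 (g(V) = -86*1/163 = -86/163)
G(N) = -696 (G(N) = -8*87 = -696)
o = 15650 (o = -(-16346 - 1*(-696)) = -(-16346 + 696) = -1*(-15650) = 15650)
o + g(F(-11)) = 15650 - 86/163 = 2550864/163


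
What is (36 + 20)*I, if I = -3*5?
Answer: -840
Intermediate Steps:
I = -15
(36 + 20)*I = (36 + 20)*(-15) = 56*(-15) = -840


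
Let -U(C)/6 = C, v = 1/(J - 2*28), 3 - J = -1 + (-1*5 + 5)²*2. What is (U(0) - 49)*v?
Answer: 49/52 ≈ 0.94231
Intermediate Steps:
J = 4 (J = 3 - (-1 + (-1*5 + 5)²*2) = 3 - (-1 + (-5 + 5)²*2) = 3 - (-1 + 0²*2) = 3 - (-1 + 0*2) = 3 - (-1 + 0) = 3 - 1*(-1) = 3 + 1 = 4)
v = -1/52 (v = 1/(4 - 2*28) = 1/(4 - 56) = 1/(-52) = -1/52 ≈ -0.019231)
U(C) = -6*C
(U(0) - 49)*v = (-6*0 - 49)*(-1/52) = (0 - 49)*(-1/52) = -49*(-1/52) = 49/52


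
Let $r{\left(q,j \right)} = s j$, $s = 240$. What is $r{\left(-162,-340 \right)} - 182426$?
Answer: $-264026$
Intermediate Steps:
$r{\left(q,j \right)} = 240 j$
$r{\left(-162,-340 \right)} - 182426 = 240 \left(-340\right) - 182426 = -81600 - 182426 = -264026$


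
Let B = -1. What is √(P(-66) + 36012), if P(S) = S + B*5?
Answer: √35941 ≈ 189.58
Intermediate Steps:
P(S) = -5 + S (P(S) = S - 1*5 = S - 5 = -5 + S)
√(P(-66) + 36012) = √((-5 - 66) + 36012) = √(-71 + 36012) = √35941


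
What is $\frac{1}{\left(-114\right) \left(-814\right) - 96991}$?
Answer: $- \frac{1}{4195} \approx -0.00023838$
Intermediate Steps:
$\frac{1}{\left(-114\right) \left(-814\right) - 96991} = \frac{1}{92796 - 96991} = \frac{1}{-4195} = - \frac{1}{4195}$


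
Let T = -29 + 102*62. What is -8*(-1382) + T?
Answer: 17351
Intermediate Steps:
T = 6295 (T = -29 + 6324 = 6295)
-8*(-1382) + T = -8*(-1382) + 6295 = 11056 + 6295 = 17351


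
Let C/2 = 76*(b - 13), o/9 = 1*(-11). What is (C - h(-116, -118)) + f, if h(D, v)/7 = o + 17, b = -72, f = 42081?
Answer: 29735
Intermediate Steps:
o = -99 (o = 9*(1*(-11)) = 9*(-11) = -99)
h(D, v) = -574 (h(D, v) = 7*(-99 + 17) = 7*(-82) = -574)
C = -12920 (C = 2*(76*(-72 - 13)) = 2*(76*(-85)) = 2*(-6460) = -12920)
(C - h(-116, -118)) + f = (-12920 - 1*(-574)) + 42081 = (-12920 + 574) + 42081 = -12346 + 42081 = 29735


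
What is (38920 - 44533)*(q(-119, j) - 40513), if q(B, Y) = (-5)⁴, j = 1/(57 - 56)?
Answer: 223891344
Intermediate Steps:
j = 1 (j = 1/1 = 1)
q(B, Y) = 625
(38920 - 44533)*(q(-119, j) - 40513) = (38920 - 44533)*(625 - 40513) = -5613*(-39888) = 223891344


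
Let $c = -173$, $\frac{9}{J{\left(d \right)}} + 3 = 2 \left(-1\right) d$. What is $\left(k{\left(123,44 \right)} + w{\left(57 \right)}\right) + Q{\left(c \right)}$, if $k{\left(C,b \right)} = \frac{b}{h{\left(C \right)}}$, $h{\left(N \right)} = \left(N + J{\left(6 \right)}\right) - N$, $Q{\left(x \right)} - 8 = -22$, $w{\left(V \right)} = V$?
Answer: $- \frac{91}{3} \approx -30.333$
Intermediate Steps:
$J{\left(d \right)} = \frac{9}{-3 - 2 d}$ ($J{\left(d \right)} = \frac{9}{-3 + 2 \left(-1\right) d} = \frac{9}{-3 - 2 d}$)
$Q{\left(x \right)} = -14$ ($Q{\left(x \right)} = 8 - 22 = -14$)
$h{\left(N \right)} = - \frac{3}{5}$ ($h{\left(N \right)} = \left(N - \frac{9}{3 + 2 \cdot 6}\right) - N = \left(N - \frac{9}{3 + 12}\right) - N = \left(N - \frac{9}{15}\right) - N = \left(N - \frac{3}{5}\right) - N = \left(- \frac{3}{5} + N\right) - N = - \frac{3}{5}$)
$k{\left(C,b \right)} = - \frac{5 b}{3}$ ($k{\left(C,b \right)} = \frac{b}{- \frac{3}{5}} = b \left(- \frac{5}{3}\right) = - \frac{5 b}{3}$)
$\left(k{\left(123,44 \right)} + w{\left(57 \right)}\right) + Q{\left(c \right)} = \left(\left(- \frac{5}{3}\right) 44 + 57\right) - 14 = \left(- \frac{220}{3} + 57\right) - 14 = - \frac{49}{3} - 14 = - \frac{91}{3}$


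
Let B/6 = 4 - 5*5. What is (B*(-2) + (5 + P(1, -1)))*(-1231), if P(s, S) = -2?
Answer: -313905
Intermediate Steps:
B = -126 (B = 6*(4 - 5*5) = 6*(4 - 25) = 6*(-21) = -126)
(B*(-2) + (5 + P(1, -1)))*(-1231) = (-126*(-2) + (5 - 2))*(-1231) = (252 + 3)*(-1231) = 255*(-1231) = -313905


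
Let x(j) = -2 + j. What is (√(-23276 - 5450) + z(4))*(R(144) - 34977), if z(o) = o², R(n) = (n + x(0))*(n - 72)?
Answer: -396048 - 24753*I*√28726 ≈ -3.9605e+5 - 4.1953e+6*I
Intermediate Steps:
R(n) = (-72 + n)*(-2 + n) (R(n) = (n + (-2 + 0))*(n - 72) = (n - 2)*(-72 + n) = (-2 + n)*(-72 + n) = (-72 + n)*(-2 + n))
(√(-23276 - 5450) + z(4))*(R(144) - 34977) = (√(-23276 - 5450) + 4²)*((144 + 144² - 74*144) - 34977) = (√(-28726) + 16)*((144 + 20736 - 10656) - 34977) = (I*√28726 + 16)*(10224 - 34977) = (16 + I*√28726)*(-24753) = -396048 - 24753*I*√28726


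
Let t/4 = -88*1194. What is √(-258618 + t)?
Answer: 3*I*√75434 ≈ 823.96*I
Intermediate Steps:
t = -420288 (t = 4*(-88*1194) = 4*(-105072) = -420288)
√(-258618 + t) = √(-258618 - 420288) = √(-678906) = 3*I*√75434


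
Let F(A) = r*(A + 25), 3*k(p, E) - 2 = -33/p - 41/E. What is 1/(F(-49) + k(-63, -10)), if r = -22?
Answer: 630/334031 ≈ 0.0018861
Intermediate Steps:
k(p, E) = ⅔ - 11/p - 41/(3*E) (k(p, E) = ⅔ + (-33/p - 41/E)/3 = ⅔ + (-41/E - 33/p)/3 = ⅔ + (-11/p - 41/(3*E)) = ⅔ - 11/p - 41/(3*E))
F(A) = -550 - 22*A (F(A) = -22*(A + 25) = -22*(25 + A) = -550 - 22*A)
1/(F(-49) + k(-63, -10)) = 1/((-550 - 22*(-49)) + (⅔ - 11/(-63) - 41/3/(-10))) = 1/((-550 + 1078) + (⅔ - 11*(-1/63) - 41/3*(-⅒))) = 1/(528 + (⅔ + 11/63 + 41/30)) = 1/(528 + 1391/630) = 1/(334031/630) = 630/334031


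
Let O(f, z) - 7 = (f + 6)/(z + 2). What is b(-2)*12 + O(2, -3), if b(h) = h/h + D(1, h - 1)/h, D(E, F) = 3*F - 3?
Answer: 83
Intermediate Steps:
D(E, F) = -3 + 3*F
b(h) = 1 + (-6 + 3*h)/h (b(h) = h/h + (-3 + 3*(h - 1))/h = 1 + (-3 + 3*(-1 + h))/h = 1 + (-3 + (-3 + 3*h))/h = 1 + (-6 + 3*h)/h)
O(f, z) = 7 + (6 + f)/(2 + z) (O(f, z) = 7 + (f + 6)/(z + 2) = 7 + (6 + f)/(2 + z))
b(-2)*12 + O(2, -3) = (4 - 6/(-2))*12 + (20 + 2 + 7*(-3))/(2 - 3) = (4 - 6*(-1/2))*12 + (20 + 2 - 21)/(-1) = (4 + 3)*12 - 1*1 = 7*12 - 1 = 84 - 1 = 83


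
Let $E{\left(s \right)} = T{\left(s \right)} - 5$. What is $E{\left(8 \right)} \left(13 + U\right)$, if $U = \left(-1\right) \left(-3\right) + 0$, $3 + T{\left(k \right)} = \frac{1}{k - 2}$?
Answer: $- \frac{376}{3} \approx -125.33$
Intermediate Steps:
$T{\left(k \right)} = -3 + \frac{1}{-2 + k}$ ($T{\left(k \right)} = -3 + \frac{1}{k - 2} = -3 + \frac{1}{-2 + k}$)
$E{\left(s \right)} = -5 + \frac{7 - 3 s}{-2 + s}$ ($E{\left(s \right)} = \frac{7 - 3 s}{-2 + s} - 5 = -5 + \frac{7 - 3 s}{-2 + s}$)
$U = 3$ ($U = 3 + 0 = 3$)
$E{\left(8 \right)} \left(13 + U\right) = \frac{17 - 64}{-2 + 8} \left(13 + 3\right) = \frac{17 - 64}{6} \cdot 16 = \frac{1}{6} \left(-47\right) 16 = \left(- \frac{47}{6}\right) 16 = - \frac{376}{3}$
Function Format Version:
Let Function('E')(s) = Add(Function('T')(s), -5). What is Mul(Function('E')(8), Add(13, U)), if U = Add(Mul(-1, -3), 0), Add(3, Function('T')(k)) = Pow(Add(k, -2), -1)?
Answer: Rational(-376, 3) ≈ -125.33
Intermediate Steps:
Function('T')(k) = Add(-3, Pow(Add(-2, k), -1)) (Function('T')(k) = Add(-3, Pow(Add(k, -2), -1)) = Add(-3, Pow(Add(-2, k), -1)))
Function('E')(s) = Add(-5, Mul(Pow(Add(-2, s), -1), Add(7, Mul(-3, s)))) (Function('E')(s) = Add(Mul(Pow(Add(-2, s), -1), Add(7, Mul(-3, s))), -5) = Add(-5, Mul(Pow(Add(-2, s), -1), Add(7, Mul(-3, s)))))
U = 3 (U = Add(3, 0) = 3)
Mul(Function('E')(8), Add(13, U)) = Mul(Mul(Pow(Add(-2, 8), -1), Add(17, Mul(-8, 8))), Add(13, 3)) = Mul(Mul(Pow(6, -1), Add(17, -64)), 16) = Mul(Mul(Rational(1, 6), -47), 16) = Mul(Rational(-47, 6), 16) = Rational(-376, 3)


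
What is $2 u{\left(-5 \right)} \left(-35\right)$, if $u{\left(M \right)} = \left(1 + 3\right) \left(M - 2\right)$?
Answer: $1960$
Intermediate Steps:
$u{\left(M \right)} = -8 + 4 M$ ($u{\left(M \right)} = 4 \left(-2 + M\right) = -8 + 4 M$)
$2 u{\left(-5 \right)} \left(-35\right) = 2 \left(-8 + 4 \left(-5\right)\right) \left(-35\right) = 2 \left(-8 - 20\right) \left(-35\right) = 2 \left(-28\right) \left(-35\right) = \left(-56\right) \left(-35\right) = 1960$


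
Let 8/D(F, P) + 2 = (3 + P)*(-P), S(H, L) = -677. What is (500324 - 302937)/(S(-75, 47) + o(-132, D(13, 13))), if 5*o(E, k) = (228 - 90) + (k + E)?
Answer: -103628175/354799 ≈ -292.08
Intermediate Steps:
D(F, P) = 8/(-2 - P*(3 + P)) (D(F, P) = 8/(-2 + (3 + P)*(-P)) = 8/(-2 - P*(3 + P)))
o(E, k) = 138/5 + E/5 + k/5 (o(E, k) = ((228 - 90) + (k + E))/5 = (138 + (E + k))/5 = (138 + E + k)/5 = 138/5 + E/5 + k/5)
(500324 - 302937)/(S(-75, 47) + o(-132, D(13, 13))) = (500324 - 302937)/(-677 + (138/5 + (⅕)*(-132) + (-8/(2 + 13² + 3*13))/5)) = 197387/(-677 + (138/5 - 132/5 + (-8/(2 + 169 + 39))/5)) = 197387/(-677 + (138/5 - 132/5 + (-8/210)/5)) = 197387/(-677 + (138/5 - 132/5 + (-8*1/210)/5)) = 197387/(-677 + (138/5 - 132/5 + (⅕)*(-4/105))) = 197387/(-677 + (138/5 - 132/5 - 4/525)) = 197387/(-677 + 626/525) = 197387/(-354799/525) = 197387*(-525/354799) = -103628175/354799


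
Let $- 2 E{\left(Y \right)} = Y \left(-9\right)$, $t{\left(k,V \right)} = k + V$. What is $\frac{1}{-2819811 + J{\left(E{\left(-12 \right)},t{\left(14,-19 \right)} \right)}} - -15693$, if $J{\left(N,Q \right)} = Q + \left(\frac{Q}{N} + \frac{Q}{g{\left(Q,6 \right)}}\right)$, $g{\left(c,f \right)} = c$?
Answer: $\frac{2389573188411}{152270005} \approx 15693.0$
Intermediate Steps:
$t{\left(k,V \right)} = V + k$
$E{\left(Y \right)} = \frac{9 Y}{2}$ ($E{\left(Y \right)} = - \frac{Y \left(-9\right)}{2} = - \frac{\left(-9\right) Y}{2} = \frac{9 Y}{2}$)
$J{\left(N,Q \right)} = 1 + Q + \frac{Q}{N}$ ($J{\left(N,Q \right)} = Q + \left(\frac{Q}{N} + \frac{Q}{Q}\right) = Q + \left(\frac{Q}{N} + 1\right) = Q + \left(1 + \frac{Q}{N}\right) = 1 + Q + \frac{Q}{N}$)
$\frac{1}{-2819811 + J{\left(E{\left(-12 \right)},t{\left(14,-19 \right)} \right)}} - -15693 = \frac{1}{-2819811 + \left(1 + \left(-19 + 14\right) + \frac{-19 + 14}{\frac{9}{2} \left(-12\right)}\right)} - -15693 = \frac{1}{-2819811 - \left(4 - \frac{5}{54}\right)} + \left(-1580731 + 1596424\right) = \frac{1}{-2819811 - \frac{211}{54}} + 15693 = \frac{1}{- \frac{152270005}{54}} + 15693 = - \frac{54}{152270005} + 15693 = \frac{2389573188411}{152270005}$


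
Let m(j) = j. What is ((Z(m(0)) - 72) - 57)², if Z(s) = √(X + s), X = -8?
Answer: 16633 - 516*I*√2 ≈ 16633.0 - 729.73*I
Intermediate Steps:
Z(s) = √(-8 + s)
((Z(m(0)) - 72) - 57)² = ((√(-8 + 0) - 72) - 57)² = ((√(-8) - 72) - 57)² = ((2*I*√2 - 72) - 57)² = ((-72 + 2*I*√2) - 57)² = (-129 + 2*I*√2)²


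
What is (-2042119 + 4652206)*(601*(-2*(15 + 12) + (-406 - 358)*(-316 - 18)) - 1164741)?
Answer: 397160184641547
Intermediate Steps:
(-2042119 + 4652206)*(601*(-2*(15 + 12) + (-406 - 358)*(-316 - 18)) - 1164741) = 2610087*(601*(-2*27 - 764*(-334)) - 1164741) = 2610087*(601*(-54 + 255176) - 1164741) = 2610087*(601*255122 - 1164741) = 2610087*(153328322 - 1164741) = 2610087*152163581 = 397160184641547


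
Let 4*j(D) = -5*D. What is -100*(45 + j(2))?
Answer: -4250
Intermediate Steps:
j(D) = -5*D/4 (j(D) = (-5*D)/4 = -5*D/4)
-100*(45 + j(2)) = -100*(45 - 5/4*2) = -100*(45 - 5/2) = -100*85/2 = -4250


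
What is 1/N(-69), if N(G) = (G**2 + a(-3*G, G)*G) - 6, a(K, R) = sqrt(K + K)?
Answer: 1585/6879657 + 23*sqrt(46)/2293219 ≈ 0.00029841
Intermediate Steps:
a(K, R) = sqrt(2)*sqrt(K) (a(K, R) = sqrt(2*K) = sqrt(2)*sqrt(K))
N(G) = -6 + G**2 + G*sqrt(6)*sqrt(-G) (N(G) = (G**2 + (sqrt(2)*sqrt(-3*G))*G) - 6 = (G**2 + (sqrt(2)*(sqrt(3)*sqrt(-G)))*G) - 6 = (G**2 + (sqrt(6)*sqrt(-G))*G) - 6 = (G**2 + G*sqrt(6)*sqrt(-G)) - 6 = -6 + G**2 + G*sqrt(6)*sqrt(-G))
1/N(-69) = 1/(-6 + (-69)**2 - sqrt(6)*(-1*(-69))**(3/2)) = 1/(-6 + 4761 - sqrt(6)*69**(3/2)) = 1/(-6 + 4761 - sqrt(6)*69*sqrt(69)) = 1/(-6 + 4761 - 207*sqrt(46)) = 1/(4755 - 207*sqrt(46))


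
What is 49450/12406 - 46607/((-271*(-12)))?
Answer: -208697521/20172156 ≈ -10.346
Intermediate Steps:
49450/12406 - 46607/((-271*(-12))) = 49450*(1/12406) - 46607/3252 = 24725/6203 - 46607*1/3252 = 24725/6203 - 46607/3252 = -208697521/20172156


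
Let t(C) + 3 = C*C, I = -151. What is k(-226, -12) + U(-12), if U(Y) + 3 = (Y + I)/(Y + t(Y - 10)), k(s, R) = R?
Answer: -7198/469 ≈ -15.348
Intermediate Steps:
t(C) = -3 + C² (t(C) = -3 + C*C = -3 + C²)
U(Y) = -3 + (-151 + Y)/(-3 + Y + (-10 + Y)²) (U(Y) = -3 + (Y - 151)/(Y + (-3 + (Y - 10)²)) = -3 + (-151 + Y)/(Y + (-3 + (-10 + Y)²)) = -3 + (-151 + Y)/(-3 + Y + (-10 + Y)²))
k(-226, -12) + U(-12) = -12 + (-442 - 3*(-12)² + 58*(-12))/(97 + (-12)² - 19*(-12)) = -12 + (-442 - 3*144 - 696)/(97 + 144 + 228) = -12 + (-442 - 432 - 696)/469 = -12 + (1/469)*(-1570) = -12 - 1570/469 = -7198/469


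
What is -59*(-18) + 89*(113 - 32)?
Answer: 8271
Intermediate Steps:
-59*(-18) + 89*(113 - 32) = 1062 + 89*81 = 1062 + 7209 = 8271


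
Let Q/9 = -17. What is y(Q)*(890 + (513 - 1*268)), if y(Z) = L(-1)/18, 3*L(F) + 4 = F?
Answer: -5675/54 ≈ -105.09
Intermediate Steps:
Q = -153 (Q = 9*(-17) = -153)
L(F) = -4/3 + F/3
y(Z) = -5/54 (y(Z) = (-4/3 + (⅓)*(-1))/18 = (-4/3 - ⅓)*(1/18) = -5/3*1/18 = -5/54)
y(Q)*(890 + (513 - 1*268)) = -5*(890 + (513 - 1*268))/54 = -5*(890 + (513 - 268))/54 = -5*(890 + 245)/54 = -5/54*1135 = -5675/54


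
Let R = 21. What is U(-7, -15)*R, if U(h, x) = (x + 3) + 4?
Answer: -168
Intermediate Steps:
U(h, x) = 7 + x (U(h, x) = (3 + x) + 4 = 7 + x)
U(-7, -15)*R = (7 - 15)*21 = -8*21 = -168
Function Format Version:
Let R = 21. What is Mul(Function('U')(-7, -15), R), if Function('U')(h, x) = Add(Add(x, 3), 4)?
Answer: -168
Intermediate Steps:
Function('U')(h, x) = Add(7, x) (Function('U')(h, x) = Add(Add(3, x), 4) = Add(7, x))
Mul(Function('U')(-7, -15), R) = Mul(Add(7, -15), 21) = Mul(-8, 21) = -168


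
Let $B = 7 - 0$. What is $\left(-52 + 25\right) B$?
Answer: $-189$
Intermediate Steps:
$B = 7$ ($B = 7 + 0 = 7$)
$\left(-52 + 25\right) B = \left(-52 + 25\right) 7 = \left(-27\right) 7 = -189$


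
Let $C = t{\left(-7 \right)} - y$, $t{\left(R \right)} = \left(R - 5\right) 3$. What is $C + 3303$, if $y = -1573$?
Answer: $4840$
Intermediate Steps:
$t{\left(R \right)} = -15 + 3 R$ ($t{\left(R \right)} = \left(-5 + R\right) 3 = -15 + 3 R$)
$C = 1537$ ($C = \left(-15 + 3 \left(-7\right)\right) - -1573 = \left(-15 - 21\right) + 1573 = -36 + 1573 = 1537$)
$C + 3303 = 1537 + 3303 = 4840$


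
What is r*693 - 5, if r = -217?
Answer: -150386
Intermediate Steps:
r*693 - 5 = -217*693 - 5 = -150381 - 5 = -150386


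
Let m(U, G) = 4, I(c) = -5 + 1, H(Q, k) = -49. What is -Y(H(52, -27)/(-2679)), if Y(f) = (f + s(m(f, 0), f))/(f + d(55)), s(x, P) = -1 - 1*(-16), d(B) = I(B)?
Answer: 40234/10667 ≈ 3.7718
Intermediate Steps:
I(c) = -4
d(B) = -4
s(x, P) = 15 (s(x, P) = -1 + 16 = 15)
Y(f) = (15 + f)/(-4 + f) (Y(f) = (f + 15)/(f - 4) = (15 + f)/(-4 + f))
-Y(H(52, -27)/(-2679)) = -(15 - 49/(-2679))/(-4 - 49/(-2679)) = -(15 - 49*(-1/2679))/(-4 - 49*(-1/2679)) = -(15 + 49/2679)/(-4 + 49/2679) = -40234/((-10667/2679)*2679) = -(-2679)*40234/(10667*2679) = -1*(-40234/10667) = 40234/10667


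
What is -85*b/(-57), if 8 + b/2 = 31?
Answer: 3910/57 ≈ 68.596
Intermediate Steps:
b = 46 (b = -16 + 2*31 = -16 + 62 = 46)
-85*b/(-57) = -3910/(-57) = -3910*(-1)/57 = -85*(-46/57) = 3910/57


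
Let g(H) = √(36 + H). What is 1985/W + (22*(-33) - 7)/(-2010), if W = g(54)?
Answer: 733/2010 + 397*√10/6 ≈ 209.60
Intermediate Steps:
W = 3*√10 (W = √(36 + 54) = √90 = 3*√10 ≈ 9.4868)
1985/W + (22*(-33) - 7)/(-2010) = 1985/((3*√10)) + (22*(-33) - 7)/(-2010) = 1985*(√10/30) + (-726 - 7)*(-1/2010) = 397*√10/6 - 733*(-1/2010) = 397*√10/6 + 733/2010 = 733/2010 + 397*√10/6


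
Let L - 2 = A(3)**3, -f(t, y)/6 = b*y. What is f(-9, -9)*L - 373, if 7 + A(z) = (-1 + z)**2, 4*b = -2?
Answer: 302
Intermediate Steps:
b = -1/2 (b = (1/4)*(-2) = -1/2 ≈ -0.50000)
f(t, y) = 3*y (f(t, y) = -(-3)*y = 3*y)
A(z) = -7 + (-1 + z)**2
L = -25 (L = 2 + (-7 + (-1 + 3)**2)**3 = 2 + (-7 + 2**2)**3 = 2 + (-7 + 4)**3 = 2 + (-3)**3 = 2 - 27 = -25)
f(-9, -9)*L - 373 = (3*(-9))*(-25) - 373 = -27*(-25) - 373 = 675 - 373 = 302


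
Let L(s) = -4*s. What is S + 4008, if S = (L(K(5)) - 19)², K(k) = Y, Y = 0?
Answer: 4369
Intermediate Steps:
K(k) = 0
S = 361 (S = (-4*0 - 19)² = (0 - 19)² = (-19)² = 361)
S + 4008 = 361 + 4008 = 4369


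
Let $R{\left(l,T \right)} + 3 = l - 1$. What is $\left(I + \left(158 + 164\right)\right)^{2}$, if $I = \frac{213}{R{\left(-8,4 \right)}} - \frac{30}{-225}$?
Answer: $\frac{333537169}{3600} \approx 92649.0$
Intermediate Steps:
$R{\left(l,T \right)} = -4 + l$ ($R{\left(l,T \right)} = -3 + \left(l - 1\right) = -3 + \left(-1 + l\right) = -4 + l$)
$I = - \frac{1057}{60}$ ($I = \frac{213}{-4 - 8} - \frac{30}{-225} = \frac{213}{-12} - - \frac{2}{15} = 213 \left(- \frac{1}{12}\right) + \frac{2}{15} = - \frac{71}{4} + \frac{2}{15} = - \frac{1057}{60} \approx -17.617$)
$\left(I + \left(158 + 164\right)\right)^{2} = \left(- \frac{1057}{60} + \left(158 + 164\right)\right)^{2} = \left(- \frac{1057}{60} + 322\right)^{2} = \left(\frac{18263}{60}\right)^{2} = \frac{333537169}{3600}$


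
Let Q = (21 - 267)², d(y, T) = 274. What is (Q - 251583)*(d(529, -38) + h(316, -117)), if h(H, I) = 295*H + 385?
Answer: -17937178893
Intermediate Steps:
h(H, I) = 385 + 295*H
Q = 60516 (Q = (-246)² = 60516)
(Q - 251583)*(d(529, -38) + h(316, -117)) = (60516 - 251583)*(274 + (385 + 295*316)) = -191067*(274 + (385 + 93220)) = -191067*(274 + 93605) = -191067*93879 = -17937178893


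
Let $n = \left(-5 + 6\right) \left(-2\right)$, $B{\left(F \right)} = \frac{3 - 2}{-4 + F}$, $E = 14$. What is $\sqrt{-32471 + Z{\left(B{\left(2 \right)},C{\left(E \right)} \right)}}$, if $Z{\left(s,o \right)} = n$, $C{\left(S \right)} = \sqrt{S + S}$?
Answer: $i \sqrt{32473} \approx 180.2 i$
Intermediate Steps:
$C{\left(S \right)} = \sqrt{2} \sqrt{S}$ ($C{\left(S \right)} = \sqrt{2 S} = \sqrt{2} \sqrt{S}$)
$B{\left(F \right)} = \frac{1}{-4 + F}$ ($B{\left(F \right)} = 1 \frac{1}{-4 + F} = \frac{1}{-4 + F}$)
$n = -2$ ($n = 1 \left(-2\right) = -2$)
$Z{\left(s,o \right)} = -2$
$\sqrt{-32471 + Z{\left(B{\left(2 \right)},C{\left(E \right)} \right)}} = \sqrt{-32471 - 2} = \sqrt{-32473} = i \sqrt{32473}$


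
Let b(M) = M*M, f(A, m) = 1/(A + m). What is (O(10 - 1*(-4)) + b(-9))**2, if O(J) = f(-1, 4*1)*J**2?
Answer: 192721/9 ≈ 21413.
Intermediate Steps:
b(M) = M**2
O(J) = J**2/3 (O(J) = J**2/(-1 + 4*1) = J**2/(-1 + 4) = J**2/3)
(O(10 - 1*(-4)) + b(-9))**2 = ((10 - 1*(-4))**2/3 + (-9)**2)**2 = ((10 + 4)**2/3 + 81)**2 = ((1/3)*14**2 + 81)**2 = ((1/3)*196 + 81)**2 = (196/3 + 81)**2 = (439/3)**2 = 192721/9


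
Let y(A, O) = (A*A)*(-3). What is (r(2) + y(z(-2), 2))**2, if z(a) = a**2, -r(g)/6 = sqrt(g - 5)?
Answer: 2196 + 576*I*sqrt(3) ≈ 2196.0 + 997.66*I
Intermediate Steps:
r(g) = -6*sqrt(-5 + g) (r(g) = -6*sqrt(g - 5) = -6*sqrt(-5 + g))
y(A, O) = -3*A**2 (y(A, O) = A**2*(-3) = -3*A**2)
(r(2) + y(z(-2), 2))**2 = (-6*sqrt(-5 + 2) - 3*((-2)**2)**2)**2 = (-6*I*sqrt(3) - 3*4**2)**2 = (-6*I*sqrt(3) - 3*16)**2 = (-6*I*sqrt(3) - 48)**2 = (-48 - 6*I*sqrt(3))**2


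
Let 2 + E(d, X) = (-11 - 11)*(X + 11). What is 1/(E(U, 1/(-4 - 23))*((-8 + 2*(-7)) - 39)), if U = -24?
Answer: 27/400526 ≈ 6.7411e-5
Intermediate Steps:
E(d, X) = -244 - 22*X (E(d, X) = -2 + (-11 - 11)*(X + 11) = -2 - 22*(11 + X) = -2 + (-242 - 22*X) = -244 - 22*X)
1/(E(U, 1/(-4 - 23))*((-8 + 2*(-7)) - 39)) = 1/((-244 - 22/(-4 - 23))*((-8 + 2*(-7)) - 39)) = 1/((-244 - 22/(-27))*((-8 - 14) - 39)) = 1/((-244 - 22*(-1/27))*(-22 - 39)) = 1/((-244 + 22/27)*(-61)) = 1/(-6566/27*(-61)) = 1/(400526/27) = 27/400526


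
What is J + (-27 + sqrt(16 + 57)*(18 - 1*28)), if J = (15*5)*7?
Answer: 498 - 10*sqrt(73) ≈ 412.56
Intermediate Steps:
J = 525 (J = 75*7 = 525)
J + (-27 + sqrt(16 + 57)*(18 - 1*28)) = 525 + (-27 + sqrt(16 + 57)*(18 - 1*28)) = 525 + (-27 + sqrt(73)*(18 - 28)) = 525 + (-27 + sqrt(73)*(-10)) = 525 + (-27 - 10*sqrt(73)) = 498 - 10*sqrt(73)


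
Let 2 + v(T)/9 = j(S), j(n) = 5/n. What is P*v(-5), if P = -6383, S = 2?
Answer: -57447/2 ≈ -28724.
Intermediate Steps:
v(T) = 9/2 (v(T) = -18 + 9*(5/2) = -18 + 45/2 = 9/2)
P*v(-5) = -6383*9/2 = -57447/2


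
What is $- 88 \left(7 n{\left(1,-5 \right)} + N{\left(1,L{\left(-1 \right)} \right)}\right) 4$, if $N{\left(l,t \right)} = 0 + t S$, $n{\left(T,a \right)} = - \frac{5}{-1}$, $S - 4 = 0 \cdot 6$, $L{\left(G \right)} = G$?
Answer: $-10912$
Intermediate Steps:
$S = 4$ ($S = 4 + 0 \cdot 6 = 4 + 0 = 4$)
$n{\left(T,a \right)} = 5$ ($n{\left(T,a \right)} = \left(-5\right) \left(-1\right) = 5$)
$N{\left(l,t \right)} = 4 t$ ($N{\left(l,t \right)} = 0 + t 4 = 0 + 4 t = 4 t$)
$- 88 \left(7 n{\left(1,-5 \right)} + N{\left(1,L{\left(-1 \right)} \right)}\right) 4 = - 88 \left(7 \cdot 5 + 4 \left(-1\right)\right) 4 = - 88 \left(35 - 4\right) 4 = - 88 \cdot 31 \cdot 4 = \left(-88\right) 124 = -10912$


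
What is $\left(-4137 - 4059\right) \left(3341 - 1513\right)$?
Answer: $-14982288$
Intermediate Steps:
$\left(-4137 - 4059\right) \left(3341 - 1513\right) = - 8196 \left(3341 - 1513\right) = \left(-8196\right) 1828 = -14982288$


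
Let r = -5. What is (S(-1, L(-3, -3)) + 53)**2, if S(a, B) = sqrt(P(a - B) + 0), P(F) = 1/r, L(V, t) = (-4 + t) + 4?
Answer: (265 + I*sqrt(5))**2/25 ≈ 2808.8 + 47.405*I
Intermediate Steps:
L(V, t) = t
P(F) = -1/5 (P(F) = 1/(-5) = -1/5)
S(a, B) = I*sqrt(5)/5 (S(a, B) = sqrt(-1/5 + 0) = sqrt(-1/5) = I*sqrt(5)/5)
(S(-1, L(-3, -3)) + 53)**2 = (I*sqrt(5)/5 + 53)**2 = (53 + I*sqrt(5)/5)**2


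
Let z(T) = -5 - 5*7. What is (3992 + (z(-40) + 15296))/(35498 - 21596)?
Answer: 3208/2317 ≈ 1.3845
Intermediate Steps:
z(T) = -40 (z(T) = -5 - 35 = -40)
(3992 + (z(-40) + 15296))/(35498 - 21596) = (3992 + (-40 + 15296))/(35498 - 21596) = (3992 + 15256)/13902 = 19248*(1/13902) = 3208/2317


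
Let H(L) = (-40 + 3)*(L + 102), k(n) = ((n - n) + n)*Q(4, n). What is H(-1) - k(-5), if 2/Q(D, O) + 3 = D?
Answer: -3727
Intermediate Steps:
Q(D, O) = 2/(-3 + D)
k(n) = 2*n (k(n) = ((n - n) + n)*(2/(-3 + 4)) = (0 + n)*(2/1) = n*(2*1) = n*2 = 2*n)
H(L) = -3774 - 37*L (H(L) = -37*(102 + L) = -3774 - 37*L)
H(-1) - k(-5) = (-3774 - 37*(-1)) - 2*(-5) = (-3774 + 37) - 1*(-10) = -3737 + 10 = -3727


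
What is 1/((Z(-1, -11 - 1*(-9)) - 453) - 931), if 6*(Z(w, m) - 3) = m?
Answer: -3/4144 ≈ -0.00072394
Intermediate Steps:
Z(w, m) = 3 + m/6
1/((Z(-1, -11 - 1*(-9)) - 453) - 931) = 1/(((3 + (-11 - 1*(-9))/6) - 453) - 931) = 1/(((3 + (-11 + 9)/6) - 453) - 931) = 1/(((3 + (1/6)*(-2)) - 453) - 931) = 1/(((3 - 1/3) - 453) - 931) = 1/((8/3 - 453) - 931) = 1/(-1351/3 - 931) = 1/(-4144/3) = -3/4144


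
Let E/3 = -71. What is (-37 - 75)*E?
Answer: 23856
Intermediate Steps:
E = -213 (E = 3*(-71) = -213)
(-37 - 75)*E = (-37 - 75)*(-213) = -112*(-213) = 23856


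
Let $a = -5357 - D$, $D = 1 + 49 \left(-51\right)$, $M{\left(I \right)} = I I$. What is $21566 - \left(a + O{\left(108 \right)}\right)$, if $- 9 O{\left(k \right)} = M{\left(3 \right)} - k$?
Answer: $24414$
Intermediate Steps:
$M{\left(I \right)} = I^{2}$
$D = -2498$ ($D = 1 - 2499 = -2498$)
$O{\left(k \right)} = -1 + \frac{k}{9}$ ($O{\left(k \right)} = - \frac{3^{2} - k}{9} = - \frac{9 - k}{9} = -1 + \frac{k}{9}$)
$a = -2859$ ($a = -5357 - -2498 = -5357 + 2498 = -2859$)
$21566 - \left(a + O{\left(108 \right)}\right) = 21566 - \left(-2859 + \left(-1 + \frac{1}{9} \cdot 108\right)\right) = 21566 - \left(-2859 + \left(-1 + 12\right)\right) = 21566 - \left(-2859 + 11\right) = 21566 - -2848 = 21566 + 2848 = 24414$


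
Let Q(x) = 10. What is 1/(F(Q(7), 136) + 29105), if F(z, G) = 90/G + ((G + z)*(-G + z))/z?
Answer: 340/9270461 ≈ 3.6676e-5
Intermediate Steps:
F(z, G) = 90/G + (G + z)*(z - G)/z (F(z, G) = 90/G + ((G + z)*(z - G))/z = 90/G + (G + z)*(z - G)/z)
1/(F(Q(7), 136) + 29105) = 1/((10 + 90/136 - 1*136²/10) + 29105) = 1/((10 + 90*(1/136) - 1*18496*⅒) + 29105) = 1/((10 + 45/68 - 9248/5) + 29105) = 1/(-625239/340 + 29105) = 1/(9270461/340) = 340/9270461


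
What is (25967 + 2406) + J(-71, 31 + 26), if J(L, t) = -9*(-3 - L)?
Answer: 27761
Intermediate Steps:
J(L, t) = 27 + 9*L
(25967 + 2406) + J(-71, 31 + 26) = (25967 + 2406) + (27 + 9*(-71)) = 28373 + (27 - 639) = 28373 - 612 = 27761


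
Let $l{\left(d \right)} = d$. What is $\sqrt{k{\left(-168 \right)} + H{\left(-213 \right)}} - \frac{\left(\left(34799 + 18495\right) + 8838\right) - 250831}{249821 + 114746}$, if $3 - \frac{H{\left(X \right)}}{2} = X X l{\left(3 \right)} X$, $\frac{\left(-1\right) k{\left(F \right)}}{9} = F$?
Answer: $\frac{26957}{52081} + 10 \sqrt{579831} \approx 7615.2$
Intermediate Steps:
$k{\left(F \right)} = - 9 F$
$H{\left(X \right)} = 6 - 6 X^{3}$ ($H{\left(X \right)} = 6 - 2 X X 3 X = 6 - 2 X^{2} \cdot 3 X = 6 - 2 \cdot 3 X^{3} = 6 - 6 X^{3}$)
$\sqrt{k{\left(-168 \right)} + H{\left(-213 \right)}} - \frac{\left(\left(34799 + 18495\right) + 8838\right) - 250831}{249821 + 114746} = \sqrt{\left(-9\right) \left(-168\right) - \left(-6 + 6 \left(-213\right)^{3}\right)} - \frac{\left(\left(34799 + 18495\right) + 8838\right) - 250831}{249821 + 114746} = \sqrt{1512 + \left(6 - -57981582\right)} - \frac{\left(53294 + 8838\right) - 250831}{364567} = \sqrt{1512 + \left(6 + 57981582\right)} - \left(62132 - 250831\right) \frac{1}{364567} = \sqrt{1512 + 57981588} - \left(-188699\right) \frac{1}{364567} = \sqrt{57983100} - - \frac{26957}{52081} = 10 \sqrt{579831} + \frac{26957}{52081} = \frac{26957}{52081} + 10 \sqrt{579831}$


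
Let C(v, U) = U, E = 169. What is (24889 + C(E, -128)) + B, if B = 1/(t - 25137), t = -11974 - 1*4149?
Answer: 1021638859/41260 ≈ 24761.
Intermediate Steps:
t = -16123 (t = -11974 - 4149 = -16123)
B = -1/41260 (B = 1/(-16123 - 25137) = 1/(-41260) = -1/41260 ≈ -2.4237e-5)
(24889 + C(E, -128)) + B = (24889 - 128) - 1/41260 = 24761 - 1/41260 = 1021638859/41260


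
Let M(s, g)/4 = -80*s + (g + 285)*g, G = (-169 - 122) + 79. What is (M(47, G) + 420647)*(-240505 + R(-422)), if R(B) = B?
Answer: -82807332681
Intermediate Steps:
G = -212 (G = -291 + 79 = -212)
M(s, g) = -320*s + 4*g*(285 + g) (M(s, g) = 4*(-80*s + (g + 285)*g) = 4*(-80*s + (285 + g)*g) = 4*(-80*s + g*(285 + g)) = -320*s + 4*g*(285 + g))
(M(47, G) + 420647)*(-240505 + R(-422)) = ((-320*47 + 4*(-212)² + 1140*(-212)) + 420647)*(-240505 - 422) = ((-15040 + 4*44944 - 241680) + 420647)*(-240927) = ((-15040 + 179776 - 241680) + 420647)*(-240927) = (-76944 + 420647)*(-240927) = 343703*(-240927) = -82807332681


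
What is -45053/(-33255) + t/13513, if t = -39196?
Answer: -694661791/449374815 ≈ -1.5458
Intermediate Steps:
-45053/(-33255) + t/13513 = -45053/(-33255) - 39196/13513 = -45053*(-1/33255) - 39196*1/13513 = 45053/33255 - 39196/13513 = -694661791/449374815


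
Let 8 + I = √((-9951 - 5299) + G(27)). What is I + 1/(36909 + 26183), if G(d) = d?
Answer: -504735/63092 + I*√15223 ≈ -8.0 + 123.38*I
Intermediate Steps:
I = -8 + I*√15223 (I = -8 + √((-9951 - 5299) + 27) = -8 + √(-15250 + 27) = -8 + √(-15223) = -8 + I*√15223 ≈ -8.0 + 123.38*I)
I + 1/(36909 + 26183) = (-8 + I*√15223) + 1/(36909 + 26183) = (-8 + I*√15223) + 1/63092 = -504735/63092 + I*√15223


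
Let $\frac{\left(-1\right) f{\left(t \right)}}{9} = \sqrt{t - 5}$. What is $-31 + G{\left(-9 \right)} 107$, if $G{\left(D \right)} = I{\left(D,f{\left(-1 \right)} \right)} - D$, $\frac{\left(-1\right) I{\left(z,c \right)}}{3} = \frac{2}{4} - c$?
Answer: $\frac{1543}{2} - 2889 i \sqrt{6} \approx 771.5 - 7076.6 i$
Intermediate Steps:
$f{\left(t \right)} = - 9 \sqrt{-5 + t}$ ($f{\left(t \right)} = - 9 \sqrt{t - 5} = - 9 \sqrt{-5 + t}$)
$I{\left(z,c \right)} = - \frac{3}{2} + 3 c$ ($I{\left(z,c \right)} = - 3 \left(\frac{2}{4} - c\right) = - 3 \left(2 \cdot \frac{1}{4} - c\right) = - 3 \left(\frac{1}{2} - c\right) = - \frac{3}{2} + 3 c$)
$G{\left(D \right)} = - \frac{3}{2} - D - 27 i \sqrt{6}$ ($G{\left(D \right)} = \left(- \frac{3}{2} + 3 \left(- 9 \sqrt{-5 - 1}\right)\right) - D = \left(- \frac{3}{2} + 3 \left(- 9 \sqrt{-6}\right)\right) - D = \left(- \frac{3}{2} + 3 \left(- 9 i \sqrt{6}\right)\right) - D = \left(- \frac{3}{2} - 27 i \sqrt{6}\right) - D = - \frac{3}{2} - D - 27 i \sqrt{6}$)
$-31 + G{\left(-9 \right)} 107 = -31 + \left(- \frac{3}{2} - -9 - 27 i \sqrt{6}\right) 107 = -31 + \left(- \frac{3}{2} + 9 - 27 i \sqrt{6}\right) 107 = -31 + \left(\frac{15}{2} - 27 i \sqrt{6}\right) 107 = -31 + \left(\frac{1605}{2} - 2889 i \sqrt{6}\right) = \frac{1543}{2} - 2889 i \sqrt{6}$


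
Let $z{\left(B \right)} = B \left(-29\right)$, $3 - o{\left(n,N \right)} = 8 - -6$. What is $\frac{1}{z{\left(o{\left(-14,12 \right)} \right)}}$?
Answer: $\frac{1}{319} \approx 0.0031348$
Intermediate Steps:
$o{\left(n,N \right)} = -11$ ($o{\left(n,N \right)} = 3 - \left(8 - -6\right) = 3 - \left(8 + 6\right) = 3 - 14 = -11$)
$z{\left(B \right)} = - 29 B$
$\frac{1}{z{\left(o{\left(-14,12 \right)} \right)}} = \frac{1}{\left(-29\right) \left(-11\right)} = \frac{1}{319}$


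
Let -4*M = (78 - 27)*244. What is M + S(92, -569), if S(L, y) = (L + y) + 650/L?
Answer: -164723/46 ≈ -3580.9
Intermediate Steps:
S(L, y) = L + y + 650/L
M = -3111 (M = -(78 - 27)*244/4 = -51*244/4 = -¼*12444 = -3111)
M + S(92, -569) = -3111 + (92 - 569 + 650/92) = -3111 + (92 - 569 + 650*(1/92)) = -3111 + (92 - 569 + 325/46) = -3111 - 21617/46 = -164723/46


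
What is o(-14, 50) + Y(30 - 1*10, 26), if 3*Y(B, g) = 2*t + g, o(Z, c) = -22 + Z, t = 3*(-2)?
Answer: -94/3 ≈ -31.333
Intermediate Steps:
t = -6
Y(B, g) = -4 + g/3 (Y(B, g) = (2*(-6) + g)/3 = (-12 + g)/3 = -4 + g/3)
o(-14, 50) + Y(30 - 1*10, 26) = (-22 - 14) + (-4 + (⅓)*26) = -36 + (-4 + 26/3) = -36 + 14/3 = -94/3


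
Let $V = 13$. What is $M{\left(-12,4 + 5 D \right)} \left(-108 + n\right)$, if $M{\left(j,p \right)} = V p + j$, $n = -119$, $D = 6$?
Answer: $-97610$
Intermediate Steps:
$M{\left(j,p \right)} = j + 13 p$ ($M{\left(j,p \right)} = 13 p + j = j + 13 p$)
$M{\left(-12,4 + 5 D \right)} \left(-108 + n\right) = \left(-12 + 13 \left(4 + 5 \cdot 6\right)\right) \left(-108 - 119\right) = \left(-12 + 13 \left(4 + 30\right)\right) \left(-227\right) = \left(-12 + 13 \cdot 34\right) \left(-227\right) = \left(-12 + 442\right) \left(-227\right) = 430 \left(-227\right) = -97610$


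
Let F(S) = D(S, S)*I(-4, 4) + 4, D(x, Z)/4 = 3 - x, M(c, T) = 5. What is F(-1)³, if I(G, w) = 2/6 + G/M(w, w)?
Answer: -140608/3375 ≈ -41.662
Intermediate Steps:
D(x, Z) = 12 - 4*x (D(x, Z) = 4*(3 - x) = 12 - 4*x)
I(G, w) = ⅓ + G/5 (I(G, w) = 2/6 + G/5 = 2*(⅙) + G*(⅕) = ⅓ + G/5)
F(S) = -8/5 + 28*S/15 (F(S) = (12 - 4*S)*(⅓ + (⅕)*(-4)) + 4 = (12 - 4*S)*(⅓ - ⅘) + 4 = (12 - 4*S)*(-7/15) + 4 = (-28/5 + 28*S/15) + 4 = -8/5 + 28*S/15)
F(-1)³ = (-8/5 + (28/15)*(-1))³ = (-8/5 - 28/15)³ = (-52/15)³ = -140608/3375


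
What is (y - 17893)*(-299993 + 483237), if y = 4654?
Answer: -2425967316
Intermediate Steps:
(y - 17893)*(-299993 + 483237) = (4654 - 17893)*(-299993 + 483237) = -13239*183244 = -2425967316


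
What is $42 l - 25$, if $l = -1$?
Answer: $-67$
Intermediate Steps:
$42 l - 25 = 42 \left(-1\right) - 25 = -42 - 25 = -67$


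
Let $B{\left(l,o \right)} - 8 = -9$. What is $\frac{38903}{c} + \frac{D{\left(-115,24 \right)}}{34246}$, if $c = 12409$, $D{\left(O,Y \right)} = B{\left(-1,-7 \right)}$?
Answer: $\frac{1332259729}{424958614} \approx 3.135$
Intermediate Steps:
$B{\left(l,o \right)} = -1$ ($B{\left(l,o \right)} = 8 - 9 = -1$)
$D{\left(O,Y \right)} = -1$
$\frac{38903}{c} + \frac{D{\left(-115,24 \right)}}{34246} = \frac{38903}{12409} - \frac{1}{34246} = \frac{1332259729}{424958614}$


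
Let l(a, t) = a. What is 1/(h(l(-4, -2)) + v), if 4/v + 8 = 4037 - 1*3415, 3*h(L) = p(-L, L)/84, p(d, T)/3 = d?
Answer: 6447/349 ≈ 18.473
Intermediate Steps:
p(d, T) = 3*d
h(L) = -L/84 (h(L) = ((3*(-L))/84)/3 = (-3*L*(1/84))/3 = (-L/28)/3 = -L/84)
v = 2/307 (v = 4/(-8 + (4037 - 1*3415)) = 4/(-8 + (4037 - 3415)) = 4/(-8 + 622) = 4/614 = 4*(1/614) = 2/307 ≈ 0.0065147)
1/(h(l(-4, -2)) + v) = 1/(-1/84*(-4) + 2/307) = 1/(1/21 + 2/307) = 1/(349/6447) = 6447/349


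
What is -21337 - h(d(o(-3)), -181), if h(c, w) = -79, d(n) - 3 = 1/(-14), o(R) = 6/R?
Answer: -21258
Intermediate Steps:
d(n) = 41/14 (d(n) = 3 + 1/(-14) = 3 - 1/14 = 41/14)
-21337 - h(d(o(-3)), -181) = -21337 - 1*(-79) = -21337 + 79 = -21258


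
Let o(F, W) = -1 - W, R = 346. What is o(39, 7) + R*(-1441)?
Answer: -498594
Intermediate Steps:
o(39, 7) + R*(-1441) = (-1 - 1*7) + 346*(-1441) = (-1 - 7) - 498586 = -8 - 498586 = -498594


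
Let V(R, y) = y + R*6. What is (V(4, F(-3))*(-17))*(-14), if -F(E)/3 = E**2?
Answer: -714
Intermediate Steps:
F(E) = -3*E**2
V(R, y) = y + 6*R
(V(4, F(-3))*(-17))*(-14) = ((-3*(-3)**2 + 6*4)*(-17))*(-14) = ((-3*9 + 24)*(-17))*(-14) = ((-27 + 24)*(-17))*(-14) = -3*(-17)*(-14) = 51*(-14) = -714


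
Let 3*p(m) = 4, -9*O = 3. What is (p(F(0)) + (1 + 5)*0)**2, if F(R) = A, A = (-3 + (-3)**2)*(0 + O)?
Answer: 16/9 ≈ 1.7778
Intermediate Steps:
O = -1/3 (O = -1/9*3 = -1/3 ≈ -0.33333)
A = -2 (A = (-3 + (-3)**2)*(0 - 1/3) = (-3 + 9)*(-1/3) = 6*(-1/3) = -2)
F(R) = -2
p(m) = 4/3 (p(m) = (1/3)*4 = 4/3)
(p(F(0)) + (1 + 5)*0)**2 = (4/3 + (1 + 5)*0)**2 = (4/3 + 6*0)**2 = (4/3 + 0)**2 = (4/3)**2 = 16/9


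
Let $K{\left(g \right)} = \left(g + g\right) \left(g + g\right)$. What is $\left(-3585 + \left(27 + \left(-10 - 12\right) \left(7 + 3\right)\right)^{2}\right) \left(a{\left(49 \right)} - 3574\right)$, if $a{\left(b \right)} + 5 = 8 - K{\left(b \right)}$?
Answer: $-443523200$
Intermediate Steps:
$K{\left(g \right)} = 4 g^{2}$ ($K{\left(g \right)} = 2 g 2 g = 4 g^{2}$)
$a{\left(b \right)} = 3 - 4 b^{2}$ ($a{\left(b \right)} = -5 - \left(-8 + 4 b^{2}\right) = 3 - 4 b^{2}$)
$\left(-3585 + \left(27 + \left(-10 - 12\right) \left(7 + 3\right)\right)^{2}\right) \left(a{\left(49 \right)} - 3574\right) = \left(-3585 + \left(27 + \left(-10 - 12\right) \left(7 + 3\right)\right)^{2}\right) \left(\left(3 - 4 \cdot 49^{2}\right) - 3574\right) = \left(-3585 + \left(27 - 220\right)^{2}\right) \left(\left(3 - 9604\right) - 3574\right) = \left(-3585 + \left(-193\right)^{2}\right) \left(-9601 - 3574\right) = \left(-3585 + 37249\right) \left(-13175\right) = 33664 \left(-13175\right) = -443523200$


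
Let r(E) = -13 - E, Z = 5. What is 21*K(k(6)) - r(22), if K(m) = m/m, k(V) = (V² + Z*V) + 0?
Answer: 56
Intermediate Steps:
k(V) = V² + 5*V (k(V) = (V² + 5*V) + 0 = V² + 5*V)
K(m) = 1
21*K(k(6)) - r(22) = 21*1 - (-13 - 1*22) = 21 - (-13 - 22) = 21 - 1*(-35) = 21 + 35 = 56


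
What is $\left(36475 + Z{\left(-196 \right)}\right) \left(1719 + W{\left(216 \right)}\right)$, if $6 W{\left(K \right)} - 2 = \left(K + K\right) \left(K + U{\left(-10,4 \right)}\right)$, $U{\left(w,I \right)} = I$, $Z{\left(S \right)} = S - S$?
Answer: $\frac{1921430050}{3} \approx 6.4048 \cdot 10^{8}$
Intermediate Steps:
$Z{\left(S \right)} = 0$
$W{\left(K \right)} = \frac{1}{3} + \frac{K \left(4 + K\right)}{3}$ ($W{\left(K \right)} = \frac{1}{3} + \frac{\left(K + K\right) \left(K + 4\right)}{6} = \frac{1}{3} + \frac{2 K \left(4 + K\right)}{6} = \frac{1}{3} + \frac{K \left(4 + K\right)}{3}$)
$\left(36475 + Z{\left(-196 \right)}\right) \left(1719 + W{\left(216 \right)}\right) = \left(36475 + 0\right) \left(1719 + \left(\frac{1}{3} + \frac{216^{2}}{3} + \frac{4}{3} \cdot 216\right)\right) = 36475 \left(1719 + \left(\frac{1}{3} + \frac{1}{3} \cdot 46656 + 288\right)\right) = 36475 \left(1719 + \left(\frac{1}{3} + 15552 + 288\right)\right) = 36475 \left(1719 + \frac{47521}{3}\right) = 36475 \cdot \frac{52678}{3} = \frac{1921430050}{3}$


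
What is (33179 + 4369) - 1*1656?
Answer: 35892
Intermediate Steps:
(33179 + 4369) - 1*1656 = 37548 - 1656 = 35892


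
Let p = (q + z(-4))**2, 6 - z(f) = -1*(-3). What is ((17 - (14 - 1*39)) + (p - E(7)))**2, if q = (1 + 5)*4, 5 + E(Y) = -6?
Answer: 611524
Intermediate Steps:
E(Y) = -11 (E(Y) = -5 - 6 = -11)
z(f) = 3 (z(f) = 6 - (-1)*(-3) = 6 - 1*3 = 6 - 3 = 3)
q = 24 (q = 6*4 = 24)
p = 729 (p = (24 + 3)**2 = 27**2 = 729)
((17 - (14 - 1*39)) + (p - E(7)))**2 = ((17 - (14 - 1*39)) + (729 - 1*(-11)))**2 = ((17 - (14 - 39)) + (729 + 11))**2 = ((17 - 1*(-25)) + 740)**2 = ((17 + 25) + 740)**2 = (42 + 740)**2 = 782**2 = 611524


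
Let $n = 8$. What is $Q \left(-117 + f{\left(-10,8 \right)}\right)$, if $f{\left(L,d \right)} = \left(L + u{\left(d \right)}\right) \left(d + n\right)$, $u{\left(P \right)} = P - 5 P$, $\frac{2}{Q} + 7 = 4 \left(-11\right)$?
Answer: $\frac{526}{17} \approx 30.941$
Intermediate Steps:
$Q = - \frac{2}{51}$ ($Q = \frac{2}{-7 + 4 \left(-11\right)} = \frac{2}{-7 - 44} = \frac{2}{-51} = 2 \left(- \frac{1}{51}\right) = - \frac{2}{51} \approx -0.039216$)
$u{\left(P \right)} = - 4 P$
$f{\left(L,d \right)} = \left(8 + d\right) \left(L - 4 d\right)$ ($f{\left(L,d \right)} = \left(L - 4 d\right) \left(d + 8\right) = \left(L - 4 d\right) \left(8 + d\right) = \left(8 + d\right) \left(L - 4 d\right)$)
$Q \left(-117 + f{\left(-10,8 \right)}\right) = - \frac{2 \left(-117 - \left(416 + 256\right)\right)}{51} = - \frac{2 \left(-117 - 672\right)}{51} = \left(- \frac{2}{51}\right) \left(-789\right) = \frac{526}{17}$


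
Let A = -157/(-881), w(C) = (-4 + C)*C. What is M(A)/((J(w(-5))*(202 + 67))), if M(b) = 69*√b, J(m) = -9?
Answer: -23*√138317/710967 ≈ -0.012031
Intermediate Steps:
w(C) = C*(-4 + C)
A = 157/881 (A = -157*(-1/881) = 157/881 ≈ 0.17821)
M(A)/((J(w(-5))*(202 + 67))) = (69*√(157/881))/((-9*(202 + 67))) = (69*(√138317/881))/((-9*269)) = (69*√138317/881)/(-2421) = (69*√138317/881)*(-1/2421) = -23*√138317/710967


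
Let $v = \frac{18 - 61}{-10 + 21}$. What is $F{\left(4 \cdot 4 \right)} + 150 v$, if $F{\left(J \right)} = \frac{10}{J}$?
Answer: $- \frac{51545}{88} \approx -585.74$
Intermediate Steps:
$v = - \frac{43}{11} \approx -3.9091$
$F{\left(4 \cdot 4 \right)} + 150 v = \frac{10}{4 \cdot 4} + 150 \left(- \frac{43}{11}\right) = \frac{10}{16} - \frac{6450}{11} = 10 \cdot \frac{1}{16} - \frac{6450}{11} = \frac{5}{8} - \frac{6450}{11} = - \frac{51545}{88}$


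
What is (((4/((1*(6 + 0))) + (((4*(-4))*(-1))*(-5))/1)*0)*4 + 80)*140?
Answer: 11200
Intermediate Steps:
(((4/((1*(6 + 0))) + (((4*(-4))*(-1))*(-5))/1)*0)*4 + 80)*140 = (((4/((1*6)) + (-16*(-1)*(-5))*1)*0)*4 + 80)*140 = (((4/6 + (16*(-5))*1)*0)*4 + 80)*140 = (((4*(1/6) - 80*1)*0)*4 + 80)*140 = (((2/3 - 80)*0)*4 + 80)*140 = (-238/3*0*4 + 80)*140 = (0*4 + 80)*140 = (0 + 80)*140 = 80*140 = 11200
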